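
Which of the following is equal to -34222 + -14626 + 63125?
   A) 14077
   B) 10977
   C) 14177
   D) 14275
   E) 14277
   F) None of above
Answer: E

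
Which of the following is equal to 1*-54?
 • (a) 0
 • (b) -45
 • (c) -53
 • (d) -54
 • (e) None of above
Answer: d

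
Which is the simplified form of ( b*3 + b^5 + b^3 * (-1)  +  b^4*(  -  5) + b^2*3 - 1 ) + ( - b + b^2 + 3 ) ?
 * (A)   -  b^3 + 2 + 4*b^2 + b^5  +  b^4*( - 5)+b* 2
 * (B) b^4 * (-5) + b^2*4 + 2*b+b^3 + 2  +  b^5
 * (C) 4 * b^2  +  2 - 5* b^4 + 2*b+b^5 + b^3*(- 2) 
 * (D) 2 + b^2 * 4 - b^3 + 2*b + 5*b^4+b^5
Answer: A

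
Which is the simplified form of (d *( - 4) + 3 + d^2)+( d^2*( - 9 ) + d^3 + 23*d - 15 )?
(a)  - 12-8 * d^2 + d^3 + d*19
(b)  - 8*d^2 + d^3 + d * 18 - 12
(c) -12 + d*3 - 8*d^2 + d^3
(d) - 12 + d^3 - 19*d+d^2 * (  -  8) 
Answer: a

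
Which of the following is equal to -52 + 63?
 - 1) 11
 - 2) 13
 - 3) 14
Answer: 1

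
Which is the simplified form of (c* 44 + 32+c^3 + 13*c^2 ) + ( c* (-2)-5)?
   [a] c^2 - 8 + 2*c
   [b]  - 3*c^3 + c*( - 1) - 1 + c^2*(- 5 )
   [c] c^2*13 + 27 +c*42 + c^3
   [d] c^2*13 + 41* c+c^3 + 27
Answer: c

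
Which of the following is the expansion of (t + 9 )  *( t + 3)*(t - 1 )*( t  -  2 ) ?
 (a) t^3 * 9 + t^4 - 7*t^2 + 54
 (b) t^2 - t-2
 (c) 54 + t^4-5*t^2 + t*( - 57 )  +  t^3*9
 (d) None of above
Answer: d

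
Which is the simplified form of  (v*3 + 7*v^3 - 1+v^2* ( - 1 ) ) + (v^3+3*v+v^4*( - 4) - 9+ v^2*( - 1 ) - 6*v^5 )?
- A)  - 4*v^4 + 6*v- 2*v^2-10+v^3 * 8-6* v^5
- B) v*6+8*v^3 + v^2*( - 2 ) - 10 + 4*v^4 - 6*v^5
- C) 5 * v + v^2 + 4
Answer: A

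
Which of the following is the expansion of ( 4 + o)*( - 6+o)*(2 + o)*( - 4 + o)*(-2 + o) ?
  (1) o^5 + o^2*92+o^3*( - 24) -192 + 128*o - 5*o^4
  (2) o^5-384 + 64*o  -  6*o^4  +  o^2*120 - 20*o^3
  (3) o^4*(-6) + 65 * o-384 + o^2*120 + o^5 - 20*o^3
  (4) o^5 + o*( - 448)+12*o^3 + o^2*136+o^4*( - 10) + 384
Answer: 2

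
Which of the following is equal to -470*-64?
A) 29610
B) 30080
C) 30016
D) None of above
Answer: B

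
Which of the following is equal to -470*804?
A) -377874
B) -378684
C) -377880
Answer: C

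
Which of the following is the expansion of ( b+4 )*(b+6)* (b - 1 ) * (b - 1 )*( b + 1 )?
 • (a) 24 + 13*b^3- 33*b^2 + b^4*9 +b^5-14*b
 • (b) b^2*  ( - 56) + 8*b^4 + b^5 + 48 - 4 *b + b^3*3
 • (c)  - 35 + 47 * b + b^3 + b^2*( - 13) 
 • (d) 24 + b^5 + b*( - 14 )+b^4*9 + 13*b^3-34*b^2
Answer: a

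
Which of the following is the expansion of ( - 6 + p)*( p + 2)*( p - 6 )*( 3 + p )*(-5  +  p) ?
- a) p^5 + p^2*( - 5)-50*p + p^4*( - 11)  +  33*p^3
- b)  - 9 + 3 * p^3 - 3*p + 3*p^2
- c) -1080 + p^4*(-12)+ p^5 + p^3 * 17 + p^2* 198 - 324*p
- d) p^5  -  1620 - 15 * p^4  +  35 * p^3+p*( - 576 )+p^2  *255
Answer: c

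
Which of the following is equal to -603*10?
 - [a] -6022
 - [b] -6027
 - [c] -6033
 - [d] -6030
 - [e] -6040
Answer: d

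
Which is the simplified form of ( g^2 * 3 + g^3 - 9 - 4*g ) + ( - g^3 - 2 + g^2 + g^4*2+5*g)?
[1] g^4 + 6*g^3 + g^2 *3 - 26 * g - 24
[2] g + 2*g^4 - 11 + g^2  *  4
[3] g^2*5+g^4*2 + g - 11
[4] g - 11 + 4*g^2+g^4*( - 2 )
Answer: 2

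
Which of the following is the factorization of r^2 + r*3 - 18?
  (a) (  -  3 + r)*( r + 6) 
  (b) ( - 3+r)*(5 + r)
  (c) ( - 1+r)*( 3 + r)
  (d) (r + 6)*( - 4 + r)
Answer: a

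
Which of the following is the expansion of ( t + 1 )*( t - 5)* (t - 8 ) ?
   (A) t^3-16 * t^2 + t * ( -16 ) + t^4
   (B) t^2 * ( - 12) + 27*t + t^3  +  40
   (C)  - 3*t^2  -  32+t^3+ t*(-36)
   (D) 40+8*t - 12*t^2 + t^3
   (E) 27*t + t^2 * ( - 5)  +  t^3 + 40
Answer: B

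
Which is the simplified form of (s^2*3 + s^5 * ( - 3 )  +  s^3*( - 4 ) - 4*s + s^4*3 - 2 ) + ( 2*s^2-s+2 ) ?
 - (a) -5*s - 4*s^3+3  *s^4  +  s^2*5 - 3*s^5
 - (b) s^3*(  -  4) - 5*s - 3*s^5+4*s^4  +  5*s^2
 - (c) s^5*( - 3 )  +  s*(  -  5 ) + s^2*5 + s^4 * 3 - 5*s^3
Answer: a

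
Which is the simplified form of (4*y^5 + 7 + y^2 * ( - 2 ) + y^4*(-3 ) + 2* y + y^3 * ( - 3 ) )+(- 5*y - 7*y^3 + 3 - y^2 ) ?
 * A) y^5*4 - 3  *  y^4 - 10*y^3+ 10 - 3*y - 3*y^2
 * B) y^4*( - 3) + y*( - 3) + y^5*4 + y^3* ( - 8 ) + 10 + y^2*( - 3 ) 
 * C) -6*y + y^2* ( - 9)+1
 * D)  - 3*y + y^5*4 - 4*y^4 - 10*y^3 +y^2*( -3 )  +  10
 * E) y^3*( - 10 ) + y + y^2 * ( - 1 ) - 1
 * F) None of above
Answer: A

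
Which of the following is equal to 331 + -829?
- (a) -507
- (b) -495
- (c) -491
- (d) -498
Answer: d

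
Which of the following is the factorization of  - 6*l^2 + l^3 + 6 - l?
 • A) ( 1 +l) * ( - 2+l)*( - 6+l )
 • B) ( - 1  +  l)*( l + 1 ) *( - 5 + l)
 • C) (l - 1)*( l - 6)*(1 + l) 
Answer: C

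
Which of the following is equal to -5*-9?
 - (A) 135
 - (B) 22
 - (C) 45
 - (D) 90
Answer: C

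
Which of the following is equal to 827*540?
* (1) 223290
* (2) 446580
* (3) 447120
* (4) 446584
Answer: 2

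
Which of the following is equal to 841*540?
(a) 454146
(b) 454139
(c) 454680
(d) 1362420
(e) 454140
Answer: e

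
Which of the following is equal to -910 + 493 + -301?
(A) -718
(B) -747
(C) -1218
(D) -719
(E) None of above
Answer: A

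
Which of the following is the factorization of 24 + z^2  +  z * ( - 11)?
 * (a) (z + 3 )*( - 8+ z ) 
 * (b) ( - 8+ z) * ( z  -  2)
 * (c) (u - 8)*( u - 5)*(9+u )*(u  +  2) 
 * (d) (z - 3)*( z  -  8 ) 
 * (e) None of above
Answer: d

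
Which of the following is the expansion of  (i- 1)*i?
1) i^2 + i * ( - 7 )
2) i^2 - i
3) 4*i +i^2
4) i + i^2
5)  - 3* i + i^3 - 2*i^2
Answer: 2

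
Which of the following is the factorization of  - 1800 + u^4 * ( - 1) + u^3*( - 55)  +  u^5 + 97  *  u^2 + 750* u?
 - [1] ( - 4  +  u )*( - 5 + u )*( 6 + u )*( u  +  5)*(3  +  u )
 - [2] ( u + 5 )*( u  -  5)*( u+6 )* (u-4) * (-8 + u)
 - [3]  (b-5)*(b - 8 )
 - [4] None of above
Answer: 4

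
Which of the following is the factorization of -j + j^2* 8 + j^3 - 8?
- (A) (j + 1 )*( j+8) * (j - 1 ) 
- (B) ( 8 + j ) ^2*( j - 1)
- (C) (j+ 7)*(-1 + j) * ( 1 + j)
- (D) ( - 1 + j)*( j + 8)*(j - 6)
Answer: A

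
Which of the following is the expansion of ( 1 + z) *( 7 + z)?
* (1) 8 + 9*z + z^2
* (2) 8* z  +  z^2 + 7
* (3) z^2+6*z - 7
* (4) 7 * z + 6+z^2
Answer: 2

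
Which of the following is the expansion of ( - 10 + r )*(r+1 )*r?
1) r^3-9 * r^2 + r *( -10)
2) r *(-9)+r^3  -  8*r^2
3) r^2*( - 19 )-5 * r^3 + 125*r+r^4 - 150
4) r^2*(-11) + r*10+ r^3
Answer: 1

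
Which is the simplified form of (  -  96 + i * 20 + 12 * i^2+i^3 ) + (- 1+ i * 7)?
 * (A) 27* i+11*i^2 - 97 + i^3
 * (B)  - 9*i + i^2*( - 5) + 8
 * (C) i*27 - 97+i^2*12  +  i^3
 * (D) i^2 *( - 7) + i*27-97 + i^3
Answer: C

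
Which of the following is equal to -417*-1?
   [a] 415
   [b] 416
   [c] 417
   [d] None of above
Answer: c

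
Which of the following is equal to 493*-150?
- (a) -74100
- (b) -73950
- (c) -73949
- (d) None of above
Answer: b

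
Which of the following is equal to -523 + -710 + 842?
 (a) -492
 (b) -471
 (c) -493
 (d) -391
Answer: d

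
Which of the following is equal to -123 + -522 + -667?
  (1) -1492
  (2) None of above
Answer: 2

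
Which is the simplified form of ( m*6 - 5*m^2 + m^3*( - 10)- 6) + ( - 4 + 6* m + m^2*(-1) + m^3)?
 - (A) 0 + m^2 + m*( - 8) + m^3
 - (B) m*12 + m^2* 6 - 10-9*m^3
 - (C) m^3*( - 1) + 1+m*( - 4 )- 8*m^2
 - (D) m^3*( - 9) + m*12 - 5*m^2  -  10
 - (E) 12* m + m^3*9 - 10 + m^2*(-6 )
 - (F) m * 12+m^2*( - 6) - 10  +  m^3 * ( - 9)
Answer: F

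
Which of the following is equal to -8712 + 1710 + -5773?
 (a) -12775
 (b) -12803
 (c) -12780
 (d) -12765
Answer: a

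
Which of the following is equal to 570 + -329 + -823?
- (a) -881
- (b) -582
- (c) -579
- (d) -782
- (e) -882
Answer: b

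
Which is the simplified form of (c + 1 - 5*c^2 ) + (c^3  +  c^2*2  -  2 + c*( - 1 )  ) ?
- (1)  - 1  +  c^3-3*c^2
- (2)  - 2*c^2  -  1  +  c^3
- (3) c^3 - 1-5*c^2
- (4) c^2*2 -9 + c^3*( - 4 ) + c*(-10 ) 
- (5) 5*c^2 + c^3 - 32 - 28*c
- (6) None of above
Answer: 1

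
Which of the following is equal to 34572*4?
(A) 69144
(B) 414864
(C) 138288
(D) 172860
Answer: C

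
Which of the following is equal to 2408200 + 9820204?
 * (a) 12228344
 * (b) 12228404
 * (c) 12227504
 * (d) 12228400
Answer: b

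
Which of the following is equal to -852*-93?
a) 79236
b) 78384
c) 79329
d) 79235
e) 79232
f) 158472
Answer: a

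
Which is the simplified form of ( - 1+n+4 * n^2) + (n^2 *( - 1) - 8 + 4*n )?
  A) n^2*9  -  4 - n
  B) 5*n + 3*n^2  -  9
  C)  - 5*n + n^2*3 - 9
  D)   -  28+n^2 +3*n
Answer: B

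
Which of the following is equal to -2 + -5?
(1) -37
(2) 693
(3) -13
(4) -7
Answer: 4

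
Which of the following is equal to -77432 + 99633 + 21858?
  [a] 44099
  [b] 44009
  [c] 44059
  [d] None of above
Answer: c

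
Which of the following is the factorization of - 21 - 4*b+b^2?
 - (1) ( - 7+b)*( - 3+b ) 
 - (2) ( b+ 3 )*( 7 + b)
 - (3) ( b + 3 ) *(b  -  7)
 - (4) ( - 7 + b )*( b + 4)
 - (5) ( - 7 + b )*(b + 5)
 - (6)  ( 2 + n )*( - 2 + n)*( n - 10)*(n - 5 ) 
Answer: 3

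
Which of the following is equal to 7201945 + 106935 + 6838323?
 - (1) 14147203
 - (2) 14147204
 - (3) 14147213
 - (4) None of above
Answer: 1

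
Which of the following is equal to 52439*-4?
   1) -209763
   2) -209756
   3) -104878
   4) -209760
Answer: 2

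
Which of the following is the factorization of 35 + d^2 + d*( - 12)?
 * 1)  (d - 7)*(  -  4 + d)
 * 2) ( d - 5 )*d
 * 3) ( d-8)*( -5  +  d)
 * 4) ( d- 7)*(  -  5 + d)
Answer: 4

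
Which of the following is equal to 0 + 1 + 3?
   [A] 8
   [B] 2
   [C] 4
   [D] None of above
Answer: C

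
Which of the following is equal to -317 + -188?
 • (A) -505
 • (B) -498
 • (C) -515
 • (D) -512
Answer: A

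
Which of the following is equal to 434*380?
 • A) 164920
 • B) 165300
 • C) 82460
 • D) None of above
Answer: A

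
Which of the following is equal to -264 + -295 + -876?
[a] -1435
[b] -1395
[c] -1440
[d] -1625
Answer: a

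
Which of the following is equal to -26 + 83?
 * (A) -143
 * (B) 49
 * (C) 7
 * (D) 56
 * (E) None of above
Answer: E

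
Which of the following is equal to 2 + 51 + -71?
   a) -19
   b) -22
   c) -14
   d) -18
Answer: d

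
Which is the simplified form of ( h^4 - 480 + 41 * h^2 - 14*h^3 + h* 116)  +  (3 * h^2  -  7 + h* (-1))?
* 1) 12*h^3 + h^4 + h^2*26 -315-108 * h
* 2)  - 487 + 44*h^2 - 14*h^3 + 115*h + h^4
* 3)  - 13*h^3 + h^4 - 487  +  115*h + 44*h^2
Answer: 2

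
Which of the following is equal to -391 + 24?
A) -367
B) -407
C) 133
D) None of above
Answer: A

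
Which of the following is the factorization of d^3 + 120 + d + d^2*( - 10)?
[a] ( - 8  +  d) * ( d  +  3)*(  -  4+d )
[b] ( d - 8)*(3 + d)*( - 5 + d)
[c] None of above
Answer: b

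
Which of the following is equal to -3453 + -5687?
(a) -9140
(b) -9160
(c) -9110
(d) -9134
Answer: a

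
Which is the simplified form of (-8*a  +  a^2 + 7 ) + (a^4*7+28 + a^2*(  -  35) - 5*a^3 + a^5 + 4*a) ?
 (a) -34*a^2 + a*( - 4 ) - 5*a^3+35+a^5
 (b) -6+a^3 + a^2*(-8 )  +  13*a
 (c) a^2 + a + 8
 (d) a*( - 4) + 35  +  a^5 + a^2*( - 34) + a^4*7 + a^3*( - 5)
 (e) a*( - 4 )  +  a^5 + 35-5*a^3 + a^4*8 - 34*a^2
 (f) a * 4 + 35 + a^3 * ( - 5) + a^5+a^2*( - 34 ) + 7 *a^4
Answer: d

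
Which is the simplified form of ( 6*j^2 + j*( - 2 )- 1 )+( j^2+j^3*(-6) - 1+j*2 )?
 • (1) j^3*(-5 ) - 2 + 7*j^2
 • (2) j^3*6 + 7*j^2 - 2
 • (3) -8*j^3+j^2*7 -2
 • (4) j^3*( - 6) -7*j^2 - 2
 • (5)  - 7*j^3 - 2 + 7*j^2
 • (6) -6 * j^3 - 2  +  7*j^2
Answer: 6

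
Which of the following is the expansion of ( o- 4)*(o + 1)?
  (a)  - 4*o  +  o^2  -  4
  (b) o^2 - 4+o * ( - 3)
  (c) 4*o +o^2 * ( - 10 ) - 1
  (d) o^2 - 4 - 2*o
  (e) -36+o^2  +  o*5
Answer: b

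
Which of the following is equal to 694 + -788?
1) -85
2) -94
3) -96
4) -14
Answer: 2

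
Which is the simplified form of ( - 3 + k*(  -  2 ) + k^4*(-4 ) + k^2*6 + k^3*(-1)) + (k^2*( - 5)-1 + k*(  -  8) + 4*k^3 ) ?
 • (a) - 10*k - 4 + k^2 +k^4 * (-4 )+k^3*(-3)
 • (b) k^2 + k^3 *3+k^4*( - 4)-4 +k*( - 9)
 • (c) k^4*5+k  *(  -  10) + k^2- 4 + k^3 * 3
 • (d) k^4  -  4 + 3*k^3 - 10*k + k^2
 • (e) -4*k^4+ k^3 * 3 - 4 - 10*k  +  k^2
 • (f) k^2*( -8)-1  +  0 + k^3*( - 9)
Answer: e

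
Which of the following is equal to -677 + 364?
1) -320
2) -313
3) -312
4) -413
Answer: 2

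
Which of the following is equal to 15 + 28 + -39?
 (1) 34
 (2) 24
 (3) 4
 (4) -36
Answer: 3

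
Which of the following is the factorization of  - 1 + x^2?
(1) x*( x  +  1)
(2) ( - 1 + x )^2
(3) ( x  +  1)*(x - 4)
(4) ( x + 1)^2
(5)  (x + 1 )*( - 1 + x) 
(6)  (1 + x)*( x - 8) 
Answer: 5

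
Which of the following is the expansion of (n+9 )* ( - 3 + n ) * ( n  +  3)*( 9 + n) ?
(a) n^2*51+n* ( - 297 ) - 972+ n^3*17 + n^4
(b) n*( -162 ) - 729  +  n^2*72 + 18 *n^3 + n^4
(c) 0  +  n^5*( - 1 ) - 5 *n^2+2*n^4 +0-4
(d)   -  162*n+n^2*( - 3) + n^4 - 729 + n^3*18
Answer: b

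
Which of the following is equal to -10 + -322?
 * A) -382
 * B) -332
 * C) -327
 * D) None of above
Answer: B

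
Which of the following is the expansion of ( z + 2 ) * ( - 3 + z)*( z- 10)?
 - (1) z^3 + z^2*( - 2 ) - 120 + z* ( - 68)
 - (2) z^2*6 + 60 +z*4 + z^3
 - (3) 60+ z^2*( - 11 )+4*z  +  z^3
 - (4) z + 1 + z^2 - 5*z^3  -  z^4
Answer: 3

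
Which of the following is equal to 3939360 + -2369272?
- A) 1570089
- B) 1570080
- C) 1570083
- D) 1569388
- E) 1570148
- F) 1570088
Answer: F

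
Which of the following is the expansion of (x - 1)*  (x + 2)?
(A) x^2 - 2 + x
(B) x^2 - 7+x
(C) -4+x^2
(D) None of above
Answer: A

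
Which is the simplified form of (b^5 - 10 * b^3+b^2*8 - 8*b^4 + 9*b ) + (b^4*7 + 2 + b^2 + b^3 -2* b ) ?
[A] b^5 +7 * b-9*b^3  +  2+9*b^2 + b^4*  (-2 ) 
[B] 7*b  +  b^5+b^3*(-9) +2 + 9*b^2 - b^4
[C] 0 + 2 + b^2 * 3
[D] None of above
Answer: B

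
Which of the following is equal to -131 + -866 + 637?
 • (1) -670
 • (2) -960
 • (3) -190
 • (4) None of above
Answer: 4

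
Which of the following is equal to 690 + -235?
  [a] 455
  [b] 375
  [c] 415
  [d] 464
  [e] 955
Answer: a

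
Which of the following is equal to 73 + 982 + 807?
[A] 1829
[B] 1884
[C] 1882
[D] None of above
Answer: D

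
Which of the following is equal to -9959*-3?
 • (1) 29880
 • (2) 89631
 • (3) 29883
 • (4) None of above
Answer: 4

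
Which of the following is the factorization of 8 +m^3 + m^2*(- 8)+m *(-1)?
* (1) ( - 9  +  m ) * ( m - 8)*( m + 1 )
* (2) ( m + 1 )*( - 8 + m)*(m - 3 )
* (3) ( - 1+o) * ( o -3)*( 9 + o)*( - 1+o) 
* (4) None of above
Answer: 4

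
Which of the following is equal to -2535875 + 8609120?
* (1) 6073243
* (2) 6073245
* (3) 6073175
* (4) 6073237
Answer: 2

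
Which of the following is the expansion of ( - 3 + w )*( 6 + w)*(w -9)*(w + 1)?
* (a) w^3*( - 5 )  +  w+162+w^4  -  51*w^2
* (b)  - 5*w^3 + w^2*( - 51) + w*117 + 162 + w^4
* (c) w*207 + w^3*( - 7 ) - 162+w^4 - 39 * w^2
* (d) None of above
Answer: b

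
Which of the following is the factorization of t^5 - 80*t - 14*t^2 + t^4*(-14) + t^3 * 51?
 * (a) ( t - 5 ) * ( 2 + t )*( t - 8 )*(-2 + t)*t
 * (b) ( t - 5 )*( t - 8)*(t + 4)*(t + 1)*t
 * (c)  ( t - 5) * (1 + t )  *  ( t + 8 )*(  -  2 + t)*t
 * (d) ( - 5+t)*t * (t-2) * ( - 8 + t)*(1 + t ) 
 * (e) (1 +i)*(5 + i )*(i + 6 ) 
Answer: d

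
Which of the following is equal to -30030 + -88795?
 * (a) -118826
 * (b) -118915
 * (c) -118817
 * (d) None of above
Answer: d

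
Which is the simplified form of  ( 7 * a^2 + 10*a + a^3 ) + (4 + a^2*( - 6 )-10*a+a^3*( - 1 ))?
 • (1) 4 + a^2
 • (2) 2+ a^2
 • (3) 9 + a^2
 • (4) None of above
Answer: 1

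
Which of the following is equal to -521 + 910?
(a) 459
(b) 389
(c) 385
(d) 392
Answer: b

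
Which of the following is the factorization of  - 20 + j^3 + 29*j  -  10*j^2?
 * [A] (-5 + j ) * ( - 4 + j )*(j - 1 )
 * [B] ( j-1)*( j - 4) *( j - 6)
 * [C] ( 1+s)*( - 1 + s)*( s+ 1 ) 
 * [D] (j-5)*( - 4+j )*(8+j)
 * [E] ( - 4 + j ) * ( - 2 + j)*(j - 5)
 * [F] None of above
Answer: A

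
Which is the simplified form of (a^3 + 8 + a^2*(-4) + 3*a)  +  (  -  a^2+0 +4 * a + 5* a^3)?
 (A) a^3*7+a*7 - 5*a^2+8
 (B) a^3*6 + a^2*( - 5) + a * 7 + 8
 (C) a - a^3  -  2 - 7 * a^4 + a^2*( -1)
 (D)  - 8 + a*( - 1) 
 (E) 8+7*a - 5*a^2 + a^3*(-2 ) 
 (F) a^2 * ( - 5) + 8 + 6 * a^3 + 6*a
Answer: B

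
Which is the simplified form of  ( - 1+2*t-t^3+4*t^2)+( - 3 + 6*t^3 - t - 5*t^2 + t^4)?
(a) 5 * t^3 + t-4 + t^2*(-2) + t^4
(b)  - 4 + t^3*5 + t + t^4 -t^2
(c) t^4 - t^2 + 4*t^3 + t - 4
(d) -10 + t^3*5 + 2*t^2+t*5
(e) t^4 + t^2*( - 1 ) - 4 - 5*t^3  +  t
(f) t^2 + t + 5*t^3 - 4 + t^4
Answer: b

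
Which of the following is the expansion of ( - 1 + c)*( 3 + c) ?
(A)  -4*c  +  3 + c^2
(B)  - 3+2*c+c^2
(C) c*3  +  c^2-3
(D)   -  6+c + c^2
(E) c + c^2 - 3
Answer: B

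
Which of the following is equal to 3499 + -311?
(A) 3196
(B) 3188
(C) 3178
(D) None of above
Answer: B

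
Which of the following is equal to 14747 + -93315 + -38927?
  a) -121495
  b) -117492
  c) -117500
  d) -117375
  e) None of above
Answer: e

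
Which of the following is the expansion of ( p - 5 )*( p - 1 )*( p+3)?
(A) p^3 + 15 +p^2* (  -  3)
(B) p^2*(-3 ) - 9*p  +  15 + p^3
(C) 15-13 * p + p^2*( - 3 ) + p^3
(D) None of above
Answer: C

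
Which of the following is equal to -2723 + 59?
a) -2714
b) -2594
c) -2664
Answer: c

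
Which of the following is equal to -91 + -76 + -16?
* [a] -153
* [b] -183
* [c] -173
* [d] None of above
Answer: b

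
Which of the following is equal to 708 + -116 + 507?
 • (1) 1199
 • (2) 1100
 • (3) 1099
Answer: 3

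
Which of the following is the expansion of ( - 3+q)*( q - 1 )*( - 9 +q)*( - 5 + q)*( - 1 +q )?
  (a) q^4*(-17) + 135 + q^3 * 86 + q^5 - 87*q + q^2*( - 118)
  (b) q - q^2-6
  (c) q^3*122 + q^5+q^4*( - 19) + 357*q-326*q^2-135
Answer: c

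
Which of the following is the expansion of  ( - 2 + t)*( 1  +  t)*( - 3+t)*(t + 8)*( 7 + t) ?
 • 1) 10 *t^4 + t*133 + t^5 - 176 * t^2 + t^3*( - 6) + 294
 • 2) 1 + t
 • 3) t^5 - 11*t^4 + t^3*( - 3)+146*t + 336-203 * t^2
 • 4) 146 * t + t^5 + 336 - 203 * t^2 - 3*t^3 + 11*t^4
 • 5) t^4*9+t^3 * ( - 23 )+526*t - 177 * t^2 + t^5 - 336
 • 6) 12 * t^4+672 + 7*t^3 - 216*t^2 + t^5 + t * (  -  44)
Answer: 4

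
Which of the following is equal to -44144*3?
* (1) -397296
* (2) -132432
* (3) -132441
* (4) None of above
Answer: 2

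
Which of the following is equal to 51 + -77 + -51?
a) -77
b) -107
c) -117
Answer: a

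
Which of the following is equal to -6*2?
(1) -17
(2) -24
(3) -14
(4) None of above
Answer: 4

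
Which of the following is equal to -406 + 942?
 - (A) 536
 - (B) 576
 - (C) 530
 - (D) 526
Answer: A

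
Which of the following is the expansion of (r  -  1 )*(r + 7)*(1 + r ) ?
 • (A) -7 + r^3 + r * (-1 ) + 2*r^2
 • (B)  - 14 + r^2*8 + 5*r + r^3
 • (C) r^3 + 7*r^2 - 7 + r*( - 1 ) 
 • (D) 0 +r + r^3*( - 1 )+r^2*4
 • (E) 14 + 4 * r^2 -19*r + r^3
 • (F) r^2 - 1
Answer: C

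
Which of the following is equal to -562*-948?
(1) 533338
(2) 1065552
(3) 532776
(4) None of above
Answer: 3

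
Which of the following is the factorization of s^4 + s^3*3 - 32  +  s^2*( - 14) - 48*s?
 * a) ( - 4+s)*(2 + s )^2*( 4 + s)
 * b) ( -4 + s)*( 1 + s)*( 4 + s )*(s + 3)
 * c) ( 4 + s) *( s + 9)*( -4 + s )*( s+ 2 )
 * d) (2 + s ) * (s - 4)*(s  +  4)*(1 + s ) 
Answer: d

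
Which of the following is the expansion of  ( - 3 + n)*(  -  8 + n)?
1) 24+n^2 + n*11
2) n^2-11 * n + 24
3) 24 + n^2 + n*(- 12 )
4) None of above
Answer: 2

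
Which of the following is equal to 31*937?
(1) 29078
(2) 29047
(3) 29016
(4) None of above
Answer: 2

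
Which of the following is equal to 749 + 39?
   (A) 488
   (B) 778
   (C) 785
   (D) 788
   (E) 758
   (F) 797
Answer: D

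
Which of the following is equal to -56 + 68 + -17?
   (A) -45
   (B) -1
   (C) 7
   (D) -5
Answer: D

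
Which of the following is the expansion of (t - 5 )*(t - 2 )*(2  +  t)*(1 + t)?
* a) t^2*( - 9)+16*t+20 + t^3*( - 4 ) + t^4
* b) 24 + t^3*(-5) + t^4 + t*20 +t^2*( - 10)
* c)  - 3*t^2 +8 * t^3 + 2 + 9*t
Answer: a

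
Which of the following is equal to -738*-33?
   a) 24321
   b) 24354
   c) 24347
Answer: b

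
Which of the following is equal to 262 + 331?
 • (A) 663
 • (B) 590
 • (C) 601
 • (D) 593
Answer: D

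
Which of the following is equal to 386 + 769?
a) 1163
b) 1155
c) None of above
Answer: b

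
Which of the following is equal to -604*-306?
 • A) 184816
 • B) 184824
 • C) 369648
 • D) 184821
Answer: B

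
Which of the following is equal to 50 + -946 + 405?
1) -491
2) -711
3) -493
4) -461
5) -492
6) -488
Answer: 1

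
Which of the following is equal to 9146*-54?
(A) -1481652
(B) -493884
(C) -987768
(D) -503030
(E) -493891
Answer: B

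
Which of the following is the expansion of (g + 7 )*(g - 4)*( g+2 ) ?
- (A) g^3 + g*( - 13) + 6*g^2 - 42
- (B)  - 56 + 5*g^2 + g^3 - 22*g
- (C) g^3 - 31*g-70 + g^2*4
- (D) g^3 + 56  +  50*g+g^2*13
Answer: B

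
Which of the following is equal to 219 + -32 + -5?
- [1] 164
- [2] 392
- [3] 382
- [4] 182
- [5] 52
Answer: 4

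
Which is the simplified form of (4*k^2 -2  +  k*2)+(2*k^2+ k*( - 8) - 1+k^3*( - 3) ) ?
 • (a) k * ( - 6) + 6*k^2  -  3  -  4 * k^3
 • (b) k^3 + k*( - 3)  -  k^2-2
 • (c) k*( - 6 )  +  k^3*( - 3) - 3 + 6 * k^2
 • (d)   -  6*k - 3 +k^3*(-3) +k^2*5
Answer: c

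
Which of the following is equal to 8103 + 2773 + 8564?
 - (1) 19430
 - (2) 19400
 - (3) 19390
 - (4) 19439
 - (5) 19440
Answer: 5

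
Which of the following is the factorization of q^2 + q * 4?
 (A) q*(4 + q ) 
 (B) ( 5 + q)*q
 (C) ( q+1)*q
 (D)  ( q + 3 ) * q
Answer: A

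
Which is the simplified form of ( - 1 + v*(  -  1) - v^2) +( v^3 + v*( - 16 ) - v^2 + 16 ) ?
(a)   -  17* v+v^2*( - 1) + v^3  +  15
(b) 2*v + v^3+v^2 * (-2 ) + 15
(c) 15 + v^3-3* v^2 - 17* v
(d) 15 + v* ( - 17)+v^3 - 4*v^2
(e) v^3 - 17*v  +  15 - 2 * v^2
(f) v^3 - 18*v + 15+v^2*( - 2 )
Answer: e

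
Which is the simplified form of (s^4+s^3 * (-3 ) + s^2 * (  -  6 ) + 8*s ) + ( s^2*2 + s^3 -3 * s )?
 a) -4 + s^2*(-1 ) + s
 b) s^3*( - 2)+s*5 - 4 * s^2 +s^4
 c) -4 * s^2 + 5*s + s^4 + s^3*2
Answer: b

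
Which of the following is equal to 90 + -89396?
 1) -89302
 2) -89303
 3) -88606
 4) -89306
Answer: 4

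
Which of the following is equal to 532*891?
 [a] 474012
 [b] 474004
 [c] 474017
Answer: a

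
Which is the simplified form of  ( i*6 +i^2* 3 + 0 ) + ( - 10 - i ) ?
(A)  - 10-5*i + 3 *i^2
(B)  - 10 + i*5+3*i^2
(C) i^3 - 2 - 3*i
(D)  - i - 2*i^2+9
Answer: B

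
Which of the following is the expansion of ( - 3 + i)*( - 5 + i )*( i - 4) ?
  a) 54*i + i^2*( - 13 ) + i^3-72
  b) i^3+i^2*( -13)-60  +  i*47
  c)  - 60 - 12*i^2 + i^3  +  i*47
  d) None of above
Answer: c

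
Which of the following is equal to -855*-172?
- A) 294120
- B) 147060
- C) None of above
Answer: B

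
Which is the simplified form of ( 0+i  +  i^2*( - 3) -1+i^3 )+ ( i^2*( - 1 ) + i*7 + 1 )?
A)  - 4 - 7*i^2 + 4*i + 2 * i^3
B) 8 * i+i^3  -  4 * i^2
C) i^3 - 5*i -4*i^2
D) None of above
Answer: B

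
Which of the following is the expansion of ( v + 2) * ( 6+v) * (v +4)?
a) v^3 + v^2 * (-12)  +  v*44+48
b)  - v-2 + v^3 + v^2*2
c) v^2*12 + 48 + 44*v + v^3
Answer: c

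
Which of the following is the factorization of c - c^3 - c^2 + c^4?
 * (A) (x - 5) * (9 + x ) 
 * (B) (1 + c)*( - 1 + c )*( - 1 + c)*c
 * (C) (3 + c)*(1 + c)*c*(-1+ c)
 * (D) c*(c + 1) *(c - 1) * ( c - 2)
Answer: B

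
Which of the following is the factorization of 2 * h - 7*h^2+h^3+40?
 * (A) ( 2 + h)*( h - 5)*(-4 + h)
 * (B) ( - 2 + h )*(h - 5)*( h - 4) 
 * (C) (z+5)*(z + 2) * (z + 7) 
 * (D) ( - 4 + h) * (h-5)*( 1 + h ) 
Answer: A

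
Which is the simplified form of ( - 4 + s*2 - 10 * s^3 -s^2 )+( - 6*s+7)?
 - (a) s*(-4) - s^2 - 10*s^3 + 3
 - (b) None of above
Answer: a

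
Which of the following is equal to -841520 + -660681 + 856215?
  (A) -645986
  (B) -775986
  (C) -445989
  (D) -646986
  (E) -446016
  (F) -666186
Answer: A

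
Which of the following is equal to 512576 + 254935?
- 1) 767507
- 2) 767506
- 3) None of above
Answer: 3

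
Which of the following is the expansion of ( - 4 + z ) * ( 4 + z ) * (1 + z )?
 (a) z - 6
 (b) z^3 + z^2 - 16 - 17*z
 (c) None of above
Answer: c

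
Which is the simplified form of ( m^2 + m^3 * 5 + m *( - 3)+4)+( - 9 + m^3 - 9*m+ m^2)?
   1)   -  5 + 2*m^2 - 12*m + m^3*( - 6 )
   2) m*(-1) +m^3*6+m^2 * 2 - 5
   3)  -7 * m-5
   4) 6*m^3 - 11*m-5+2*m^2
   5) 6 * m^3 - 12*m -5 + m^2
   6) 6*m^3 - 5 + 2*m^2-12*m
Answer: 6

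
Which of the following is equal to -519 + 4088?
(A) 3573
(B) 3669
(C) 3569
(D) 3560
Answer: C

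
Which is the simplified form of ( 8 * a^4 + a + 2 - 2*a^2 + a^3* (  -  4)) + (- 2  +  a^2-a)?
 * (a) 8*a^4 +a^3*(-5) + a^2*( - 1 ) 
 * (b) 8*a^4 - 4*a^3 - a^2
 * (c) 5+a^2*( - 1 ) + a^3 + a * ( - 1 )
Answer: b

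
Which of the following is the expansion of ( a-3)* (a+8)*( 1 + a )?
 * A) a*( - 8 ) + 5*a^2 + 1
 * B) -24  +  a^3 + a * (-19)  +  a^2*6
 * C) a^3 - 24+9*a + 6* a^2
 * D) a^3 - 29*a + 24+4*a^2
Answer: B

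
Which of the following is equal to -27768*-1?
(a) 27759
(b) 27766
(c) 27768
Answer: c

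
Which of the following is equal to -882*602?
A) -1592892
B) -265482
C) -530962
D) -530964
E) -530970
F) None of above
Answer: D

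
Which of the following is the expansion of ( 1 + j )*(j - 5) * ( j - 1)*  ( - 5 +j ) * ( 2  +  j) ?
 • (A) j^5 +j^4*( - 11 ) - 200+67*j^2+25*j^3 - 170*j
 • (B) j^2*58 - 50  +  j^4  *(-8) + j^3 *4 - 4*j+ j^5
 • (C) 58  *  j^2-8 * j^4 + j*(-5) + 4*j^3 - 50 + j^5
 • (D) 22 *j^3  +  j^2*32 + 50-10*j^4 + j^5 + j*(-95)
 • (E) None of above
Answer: C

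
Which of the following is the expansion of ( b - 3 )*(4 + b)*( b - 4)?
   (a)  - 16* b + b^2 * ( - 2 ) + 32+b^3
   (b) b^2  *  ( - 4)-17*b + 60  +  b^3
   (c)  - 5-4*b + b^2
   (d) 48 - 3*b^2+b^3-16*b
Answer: d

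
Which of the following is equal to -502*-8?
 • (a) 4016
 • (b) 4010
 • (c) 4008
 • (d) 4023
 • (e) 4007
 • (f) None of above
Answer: a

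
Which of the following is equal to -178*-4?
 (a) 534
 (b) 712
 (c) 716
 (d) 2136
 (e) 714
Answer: b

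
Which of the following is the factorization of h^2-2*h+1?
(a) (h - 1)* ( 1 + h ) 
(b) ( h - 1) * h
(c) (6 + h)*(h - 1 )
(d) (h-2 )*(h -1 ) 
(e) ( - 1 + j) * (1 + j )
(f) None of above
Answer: f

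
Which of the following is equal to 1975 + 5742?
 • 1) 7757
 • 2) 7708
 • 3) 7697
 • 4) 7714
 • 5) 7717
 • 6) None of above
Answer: 5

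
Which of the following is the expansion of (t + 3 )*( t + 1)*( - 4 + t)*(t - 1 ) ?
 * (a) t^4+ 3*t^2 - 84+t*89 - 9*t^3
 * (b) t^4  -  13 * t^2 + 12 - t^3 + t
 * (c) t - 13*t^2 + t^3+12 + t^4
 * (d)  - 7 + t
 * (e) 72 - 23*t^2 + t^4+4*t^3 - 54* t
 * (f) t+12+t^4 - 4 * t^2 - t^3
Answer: b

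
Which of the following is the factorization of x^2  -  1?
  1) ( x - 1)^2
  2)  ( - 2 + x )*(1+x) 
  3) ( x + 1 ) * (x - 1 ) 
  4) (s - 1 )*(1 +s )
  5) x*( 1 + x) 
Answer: 3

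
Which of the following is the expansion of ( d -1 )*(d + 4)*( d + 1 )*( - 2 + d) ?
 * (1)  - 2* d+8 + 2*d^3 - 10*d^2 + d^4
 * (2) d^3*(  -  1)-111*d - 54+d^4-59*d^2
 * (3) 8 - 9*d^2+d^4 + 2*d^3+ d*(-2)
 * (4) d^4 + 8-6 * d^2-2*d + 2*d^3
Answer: 3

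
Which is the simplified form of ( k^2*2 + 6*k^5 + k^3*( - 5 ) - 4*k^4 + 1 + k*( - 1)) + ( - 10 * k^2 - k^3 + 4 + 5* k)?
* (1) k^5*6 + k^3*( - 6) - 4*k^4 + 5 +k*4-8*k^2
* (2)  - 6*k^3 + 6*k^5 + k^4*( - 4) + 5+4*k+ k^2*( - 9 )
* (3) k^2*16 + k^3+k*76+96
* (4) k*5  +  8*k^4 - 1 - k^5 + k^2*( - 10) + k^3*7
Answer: 1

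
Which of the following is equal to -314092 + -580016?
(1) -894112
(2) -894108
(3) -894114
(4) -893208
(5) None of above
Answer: 2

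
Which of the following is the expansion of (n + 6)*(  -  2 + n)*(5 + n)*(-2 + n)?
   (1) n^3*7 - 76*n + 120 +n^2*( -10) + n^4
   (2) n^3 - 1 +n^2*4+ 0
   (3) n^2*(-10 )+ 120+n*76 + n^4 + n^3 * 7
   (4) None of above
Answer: 1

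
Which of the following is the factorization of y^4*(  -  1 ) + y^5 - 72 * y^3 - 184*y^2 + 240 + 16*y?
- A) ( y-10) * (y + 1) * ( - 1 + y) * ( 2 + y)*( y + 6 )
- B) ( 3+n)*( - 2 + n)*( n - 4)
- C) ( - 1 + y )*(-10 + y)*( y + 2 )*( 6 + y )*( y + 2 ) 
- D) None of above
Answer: C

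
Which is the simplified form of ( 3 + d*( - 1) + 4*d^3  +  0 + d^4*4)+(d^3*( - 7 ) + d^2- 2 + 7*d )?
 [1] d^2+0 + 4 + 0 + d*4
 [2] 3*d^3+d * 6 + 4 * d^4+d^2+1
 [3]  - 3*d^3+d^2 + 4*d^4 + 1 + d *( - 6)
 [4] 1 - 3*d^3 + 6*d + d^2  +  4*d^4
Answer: 4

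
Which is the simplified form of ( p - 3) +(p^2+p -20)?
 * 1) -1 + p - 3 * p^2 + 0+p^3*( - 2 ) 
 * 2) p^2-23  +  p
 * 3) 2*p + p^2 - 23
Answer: 3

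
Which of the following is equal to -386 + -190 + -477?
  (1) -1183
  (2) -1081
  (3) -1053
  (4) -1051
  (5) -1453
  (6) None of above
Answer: 3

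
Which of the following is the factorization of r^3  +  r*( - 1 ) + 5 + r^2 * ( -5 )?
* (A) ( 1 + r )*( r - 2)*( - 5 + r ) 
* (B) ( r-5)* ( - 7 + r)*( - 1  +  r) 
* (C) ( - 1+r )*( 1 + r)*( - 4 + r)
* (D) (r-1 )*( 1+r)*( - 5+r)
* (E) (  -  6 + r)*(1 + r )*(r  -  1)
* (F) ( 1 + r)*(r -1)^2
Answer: D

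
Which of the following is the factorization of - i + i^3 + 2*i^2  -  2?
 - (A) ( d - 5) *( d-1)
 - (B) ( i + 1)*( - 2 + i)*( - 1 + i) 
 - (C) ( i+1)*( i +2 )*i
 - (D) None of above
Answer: D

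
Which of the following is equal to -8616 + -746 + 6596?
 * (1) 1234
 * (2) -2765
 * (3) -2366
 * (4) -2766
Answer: 4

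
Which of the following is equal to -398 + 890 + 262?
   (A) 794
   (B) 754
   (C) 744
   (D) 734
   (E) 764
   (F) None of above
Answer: B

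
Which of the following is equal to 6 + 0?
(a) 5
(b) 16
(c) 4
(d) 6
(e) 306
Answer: d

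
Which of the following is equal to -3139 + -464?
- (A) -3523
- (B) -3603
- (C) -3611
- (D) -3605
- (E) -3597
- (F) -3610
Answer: B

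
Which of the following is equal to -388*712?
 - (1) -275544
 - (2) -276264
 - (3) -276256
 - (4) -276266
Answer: 3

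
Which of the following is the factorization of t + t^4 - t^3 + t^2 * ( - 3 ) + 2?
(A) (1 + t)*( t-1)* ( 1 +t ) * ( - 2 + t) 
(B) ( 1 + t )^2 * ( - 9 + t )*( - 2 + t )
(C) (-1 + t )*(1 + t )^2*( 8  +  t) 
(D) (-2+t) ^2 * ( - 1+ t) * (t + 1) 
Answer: A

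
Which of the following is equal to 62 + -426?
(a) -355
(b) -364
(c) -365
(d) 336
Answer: b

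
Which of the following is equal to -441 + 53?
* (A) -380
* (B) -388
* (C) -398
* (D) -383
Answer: B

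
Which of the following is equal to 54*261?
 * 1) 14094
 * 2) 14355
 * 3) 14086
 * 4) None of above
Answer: 1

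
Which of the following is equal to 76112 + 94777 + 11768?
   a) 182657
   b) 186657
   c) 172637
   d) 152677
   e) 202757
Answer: a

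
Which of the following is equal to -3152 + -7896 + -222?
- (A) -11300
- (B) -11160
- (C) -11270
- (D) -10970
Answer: C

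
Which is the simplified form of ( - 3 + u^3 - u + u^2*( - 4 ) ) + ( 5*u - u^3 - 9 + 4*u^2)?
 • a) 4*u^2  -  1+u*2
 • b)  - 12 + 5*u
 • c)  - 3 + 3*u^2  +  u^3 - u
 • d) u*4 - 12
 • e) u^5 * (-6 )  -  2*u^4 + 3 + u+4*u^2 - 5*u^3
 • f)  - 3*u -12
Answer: d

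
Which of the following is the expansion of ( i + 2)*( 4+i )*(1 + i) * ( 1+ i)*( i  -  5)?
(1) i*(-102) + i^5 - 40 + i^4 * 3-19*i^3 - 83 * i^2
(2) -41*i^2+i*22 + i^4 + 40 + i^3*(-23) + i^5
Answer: 1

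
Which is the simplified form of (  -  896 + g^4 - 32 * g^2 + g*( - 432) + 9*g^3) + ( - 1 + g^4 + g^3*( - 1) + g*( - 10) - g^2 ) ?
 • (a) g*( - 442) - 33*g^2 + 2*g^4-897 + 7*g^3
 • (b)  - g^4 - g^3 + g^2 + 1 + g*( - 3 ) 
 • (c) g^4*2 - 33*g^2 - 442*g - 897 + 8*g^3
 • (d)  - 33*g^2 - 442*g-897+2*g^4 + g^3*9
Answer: c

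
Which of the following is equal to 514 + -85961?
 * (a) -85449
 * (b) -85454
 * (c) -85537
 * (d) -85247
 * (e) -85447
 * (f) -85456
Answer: e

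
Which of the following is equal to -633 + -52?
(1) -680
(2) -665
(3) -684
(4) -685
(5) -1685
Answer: 4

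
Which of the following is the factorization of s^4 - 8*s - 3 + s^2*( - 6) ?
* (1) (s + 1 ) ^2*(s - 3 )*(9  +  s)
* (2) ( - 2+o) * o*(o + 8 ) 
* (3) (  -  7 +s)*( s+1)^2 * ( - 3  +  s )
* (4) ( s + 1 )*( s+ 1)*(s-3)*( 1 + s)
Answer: 4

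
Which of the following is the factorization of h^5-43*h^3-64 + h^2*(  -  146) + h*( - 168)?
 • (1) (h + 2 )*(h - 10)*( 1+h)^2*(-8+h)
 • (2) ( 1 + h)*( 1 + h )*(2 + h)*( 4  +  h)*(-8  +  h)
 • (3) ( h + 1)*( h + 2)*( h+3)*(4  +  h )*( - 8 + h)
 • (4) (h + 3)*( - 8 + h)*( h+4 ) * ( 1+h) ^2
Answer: 2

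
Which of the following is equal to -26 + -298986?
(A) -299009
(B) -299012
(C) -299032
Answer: B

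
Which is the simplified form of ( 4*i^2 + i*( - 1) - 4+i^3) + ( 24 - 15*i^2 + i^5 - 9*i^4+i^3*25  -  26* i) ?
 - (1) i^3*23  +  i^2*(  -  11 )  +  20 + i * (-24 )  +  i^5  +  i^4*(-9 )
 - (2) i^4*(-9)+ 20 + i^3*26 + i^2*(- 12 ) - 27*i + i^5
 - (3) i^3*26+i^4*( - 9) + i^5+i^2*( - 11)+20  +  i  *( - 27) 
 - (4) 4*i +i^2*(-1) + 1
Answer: 3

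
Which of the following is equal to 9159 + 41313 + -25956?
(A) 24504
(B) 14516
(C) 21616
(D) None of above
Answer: D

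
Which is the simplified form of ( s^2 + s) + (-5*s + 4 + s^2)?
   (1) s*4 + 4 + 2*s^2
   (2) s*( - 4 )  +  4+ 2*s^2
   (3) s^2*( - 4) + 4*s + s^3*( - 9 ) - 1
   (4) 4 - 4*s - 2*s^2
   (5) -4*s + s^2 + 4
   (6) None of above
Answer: 2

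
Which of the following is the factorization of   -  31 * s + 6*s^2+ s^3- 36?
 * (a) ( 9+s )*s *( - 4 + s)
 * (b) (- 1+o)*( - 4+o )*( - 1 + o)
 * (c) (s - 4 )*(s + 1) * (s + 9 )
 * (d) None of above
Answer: c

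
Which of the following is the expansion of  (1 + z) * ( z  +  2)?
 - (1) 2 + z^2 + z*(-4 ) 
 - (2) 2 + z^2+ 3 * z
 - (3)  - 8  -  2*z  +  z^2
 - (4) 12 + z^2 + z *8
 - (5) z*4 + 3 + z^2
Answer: 2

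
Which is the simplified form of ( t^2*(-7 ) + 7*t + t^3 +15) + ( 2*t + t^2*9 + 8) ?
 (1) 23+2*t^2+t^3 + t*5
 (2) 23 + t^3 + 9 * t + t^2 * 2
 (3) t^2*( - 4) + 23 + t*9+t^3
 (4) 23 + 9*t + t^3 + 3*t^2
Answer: 2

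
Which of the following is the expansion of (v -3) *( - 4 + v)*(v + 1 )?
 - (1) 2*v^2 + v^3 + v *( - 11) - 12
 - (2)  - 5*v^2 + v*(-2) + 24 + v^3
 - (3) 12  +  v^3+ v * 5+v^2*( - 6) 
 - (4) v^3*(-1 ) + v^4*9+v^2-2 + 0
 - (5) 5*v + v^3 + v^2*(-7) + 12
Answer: 3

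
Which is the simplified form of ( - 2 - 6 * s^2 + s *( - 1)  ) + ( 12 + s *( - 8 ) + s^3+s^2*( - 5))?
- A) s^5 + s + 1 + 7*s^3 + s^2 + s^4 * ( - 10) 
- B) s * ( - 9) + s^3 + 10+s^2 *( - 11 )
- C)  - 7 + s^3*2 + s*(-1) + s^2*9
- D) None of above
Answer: B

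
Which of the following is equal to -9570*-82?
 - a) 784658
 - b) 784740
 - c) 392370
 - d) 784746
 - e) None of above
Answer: b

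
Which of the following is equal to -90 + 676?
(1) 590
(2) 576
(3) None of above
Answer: 3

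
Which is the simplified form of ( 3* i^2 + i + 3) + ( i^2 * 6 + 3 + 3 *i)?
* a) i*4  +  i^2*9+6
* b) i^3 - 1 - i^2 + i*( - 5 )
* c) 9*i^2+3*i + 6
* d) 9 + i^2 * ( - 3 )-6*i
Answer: a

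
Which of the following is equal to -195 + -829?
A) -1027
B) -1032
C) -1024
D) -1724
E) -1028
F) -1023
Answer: C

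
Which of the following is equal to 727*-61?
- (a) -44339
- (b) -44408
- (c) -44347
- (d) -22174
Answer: c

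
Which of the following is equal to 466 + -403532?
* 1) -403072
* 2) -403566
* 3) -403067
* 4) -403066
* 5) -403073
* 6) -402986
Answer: 4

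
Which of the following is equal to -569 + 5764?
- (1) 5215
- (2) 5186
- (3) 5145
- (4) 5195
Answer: 4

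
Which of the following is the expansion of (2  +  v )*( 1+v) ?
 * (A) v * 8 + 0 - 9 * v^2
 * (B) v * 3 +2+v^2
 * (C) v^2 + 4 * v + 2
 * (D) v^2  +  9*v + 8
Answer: B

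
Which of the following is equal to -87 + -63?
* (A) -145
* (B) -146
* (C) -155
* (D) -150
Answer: D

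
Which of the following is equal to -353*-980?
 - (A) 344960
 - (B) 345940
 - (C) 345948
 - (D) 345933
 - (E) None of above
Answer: B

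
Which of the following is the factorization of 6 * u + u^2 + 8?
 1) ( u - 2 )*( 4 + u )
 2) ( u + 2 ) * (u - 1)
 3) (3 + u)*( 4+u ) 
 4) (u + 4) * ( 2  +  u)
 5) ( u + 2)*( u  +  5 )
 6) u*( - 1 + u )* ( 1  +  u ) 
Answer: 4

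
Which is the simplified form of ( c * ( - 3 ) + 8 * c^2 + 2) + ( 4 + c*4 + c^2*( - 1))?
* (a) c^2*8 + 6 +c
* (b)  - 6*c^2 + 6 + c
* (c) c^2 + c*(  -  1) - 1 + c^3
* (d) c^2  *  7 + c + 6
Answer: d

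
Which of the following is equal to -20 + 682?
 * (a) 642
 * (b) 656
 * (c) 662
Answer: c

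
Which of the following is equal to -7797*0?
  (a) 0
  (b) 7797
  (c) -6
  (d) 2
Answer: a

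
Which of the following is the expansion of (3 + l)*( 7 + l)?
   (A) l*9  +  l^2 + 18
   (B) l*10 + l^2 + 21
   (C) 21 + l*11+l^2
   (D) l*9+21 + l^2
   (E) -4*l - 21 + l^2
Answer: B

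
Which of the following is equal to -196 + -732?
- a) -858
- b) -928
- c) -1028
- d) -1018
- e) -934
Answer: b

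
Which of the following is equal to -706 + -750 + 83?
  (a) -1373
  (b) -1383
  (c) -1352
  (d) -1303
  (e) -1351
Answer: a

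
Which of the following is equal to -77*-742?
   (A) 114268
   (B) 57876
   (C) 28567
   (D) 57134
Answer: D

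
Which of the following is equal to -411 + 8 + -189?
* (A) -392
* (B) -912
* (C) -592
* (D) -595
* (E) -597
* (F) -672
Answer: C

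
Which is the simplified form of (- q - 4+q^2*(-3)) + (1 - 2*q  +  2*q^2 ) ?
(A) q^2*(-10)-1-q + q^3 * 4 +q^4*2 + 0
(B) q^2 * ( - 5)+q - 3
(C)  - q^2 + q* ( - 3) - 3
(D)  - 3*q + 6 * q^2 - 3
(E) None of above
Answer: C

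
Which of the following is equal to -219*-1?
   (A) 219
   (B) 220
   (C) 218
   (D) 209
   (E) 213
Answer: A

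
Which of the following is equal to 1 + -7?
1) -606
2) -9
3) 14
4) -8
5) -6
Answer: 5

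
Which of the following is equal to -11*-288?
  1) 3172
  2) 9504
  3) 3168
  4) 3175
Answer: 3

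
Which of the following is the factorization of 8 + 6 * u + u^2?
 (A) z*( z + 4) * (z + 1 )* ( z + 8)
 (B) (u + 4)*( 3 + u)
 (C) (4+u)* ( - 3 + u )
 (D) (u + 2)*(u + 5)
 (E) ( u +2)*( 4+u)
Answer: E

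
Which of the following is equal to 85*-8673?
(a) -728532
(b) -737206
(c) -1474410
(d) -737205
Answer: d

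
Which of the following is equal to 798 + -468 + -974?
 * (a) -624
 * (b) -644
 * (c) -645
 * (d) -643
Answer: b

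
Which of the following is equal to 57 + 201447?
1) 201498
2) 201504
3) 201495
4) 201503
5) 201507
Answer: 2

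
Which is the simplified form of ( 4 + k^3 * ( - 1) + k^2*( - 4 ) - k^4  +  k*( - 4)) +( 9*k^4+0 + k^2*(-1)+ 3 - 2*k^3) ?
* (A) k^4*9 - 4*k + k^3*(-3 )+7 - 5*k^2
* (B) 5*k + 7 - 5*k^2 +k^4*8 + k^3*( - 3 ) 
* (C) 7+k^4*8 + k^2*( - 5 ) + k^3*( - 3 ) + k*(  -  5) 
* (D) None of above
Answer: D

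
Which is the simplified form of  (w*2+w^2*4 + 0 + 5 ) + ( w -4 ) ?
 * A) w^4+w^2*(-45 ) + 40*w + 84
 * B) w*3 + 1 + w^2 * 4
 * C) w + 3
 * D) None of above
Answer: B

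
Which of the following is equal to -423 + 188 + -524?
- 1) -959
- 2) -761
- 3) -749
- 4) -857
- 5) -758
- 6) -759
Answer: 6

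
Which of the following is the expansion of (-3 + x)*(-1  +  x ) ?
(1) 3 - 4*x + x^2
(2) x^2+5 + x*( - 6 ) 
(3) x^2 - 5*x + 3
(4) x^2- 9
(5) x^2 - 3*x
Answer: 1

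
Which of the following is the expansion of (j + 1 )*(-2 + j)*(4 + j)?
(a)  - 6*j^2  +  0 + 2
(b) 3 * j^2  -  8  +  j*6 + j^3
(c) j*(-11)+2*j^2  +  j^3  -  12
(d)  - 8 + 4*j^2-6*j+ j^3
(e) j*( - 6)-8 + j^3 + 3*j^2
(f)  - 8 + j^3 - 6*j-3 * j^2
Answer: e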